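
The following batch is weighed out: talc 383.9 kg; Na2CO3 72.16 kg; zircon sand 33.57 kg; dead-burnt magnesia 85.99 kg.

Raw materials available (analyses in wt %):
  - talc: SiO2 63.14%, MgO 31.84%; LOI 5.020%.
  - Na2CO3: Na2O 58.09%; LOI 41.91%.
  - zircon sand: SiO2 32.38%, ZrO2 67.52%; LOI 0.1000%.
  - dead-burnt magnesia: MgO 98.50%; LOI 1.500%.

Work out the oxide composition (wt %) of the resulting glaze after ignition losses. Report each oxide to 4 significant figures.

Glass mass = 524.8 kg (batch 575.6 − LOI 50.84).
Composition: SiO2 48.26%, MgO 39.43%, Na2O 7.988%, ZrO2 4.319%

Working values are rounded to 4 significant digits wherever printed; full float precision is carried end to end. Exactly one rounding lands on every reported figure. All derived quantities (yield, the totals, glass mass, the four compositions, LOI) are computed using the weight values at 524.8 kg of glass at exact precision, exactly as printed in question or answer.
Per-oxide mass from batch:
  SiO2: 383.9·0.6314 + 33.57·0.3238 = 253.3 kg
  MgO: 383.9·0.3184 + 85.99·0.9850 = 206.9 kg
  Na2O: 72.16·0.5809 = 41.92 kg
  ZrO2: 33.57·0.6752 = 22.67 kg
LOI: 383.9·0.05020 + 72.16·0.4191 + 33.57·0.001000 + 85.99·0.01500 = 50.84 kg
The glass mass, total less LOI, = 575.6 − 50.84 = 524.8 kg (equal to the oxide-mass sum)
wt % = 100 × oxide mass / glass mass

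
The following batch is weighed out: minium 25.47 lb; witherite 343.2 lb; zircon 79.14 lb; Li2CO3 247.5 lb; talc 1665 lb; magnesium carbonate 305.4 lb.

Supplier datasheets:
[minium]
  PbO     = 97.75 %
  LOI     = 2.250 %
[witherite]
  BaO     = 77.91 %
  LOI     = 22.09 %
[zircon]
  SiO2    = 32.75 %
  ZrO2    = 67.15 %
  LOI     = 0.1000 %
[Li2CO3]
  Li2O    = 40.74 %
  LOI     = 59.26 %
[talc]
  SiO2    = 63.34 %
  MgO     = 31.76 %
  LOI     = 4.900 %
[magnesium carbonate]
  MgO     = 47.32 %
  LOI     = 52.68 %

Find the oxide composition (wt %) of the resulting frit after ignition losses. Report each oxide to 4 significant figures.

All internal work keeps full float precision from first step to last — the intermediate values appear (rounded to four significant digits) between the steps. Each reported value is rounded a single time. Derived quantities (LOI, the yield, net glass mass, the totals, the six compositions) are carried starting from the weights on 2200 lb of glass in full precision, precisely as stated by question or answer.
Oxide-by-oxide delivered mass:
  Li2O: 247.5·0.4074 = 100.8 lb
  BaO: 343.2·0.7791 = 267.4 lb
  SiO2: 79.14·0.3275 + 1665·0.6334 = 1081 lb
  PbO: 25.47·0.9775 = 24.90 lb
  MgO: 1665·0.3176 + 305.4·0.4732 = 673.3 lb
  ZrO2: 79.14·0.6715 = 53.14 lb
LOI: 25.47·0.02250 + 343.2·0.2209 + 79.14·0.001000 + 247.5·0.5926 + 1665·0.04900 + 305.4·0.5268 = 465.6 lb
Net of LOI, the glass mass = 2666 − 465.6 = 2200 lb (the oxide masses sum to this)
percent share: oxide ÷ glass, ×100

Glass mass = 2200 lb (batch 2666 − LOI 465.6).
Composition: Li2O 4.583%, BaO 12.15%, SiO2 49.11%, PbO 1.132%, MgO 30.60%, ZrO2 2.415%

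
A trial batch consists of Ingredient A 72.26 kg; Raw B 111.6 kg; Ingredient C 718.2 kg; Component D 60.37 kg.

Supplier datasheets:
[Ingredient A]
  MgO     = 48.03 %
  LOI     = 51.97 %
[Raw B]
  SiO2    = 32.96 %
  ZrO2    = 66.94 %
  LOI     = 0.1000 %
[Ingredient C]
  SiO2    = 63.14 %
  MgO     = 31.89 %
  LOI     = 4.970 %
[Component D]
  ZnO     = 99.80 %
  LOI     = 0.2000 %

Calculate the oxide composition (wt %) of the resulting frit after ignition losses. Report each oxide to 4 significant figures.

Glass mass = 888.9 kg (batch 962.4 − LOI 73.48).
Composition: SiO2 55.15%, ZrO2 8.404%, ZnO 6.778%, MgO 29.67%

The intermediate values are shown (rounded to four significant figures) on the page; the whole derivation runs at full float precision through the solve. Every reported figure undergoes a single rounding — derived quantities (four oxide percentages, totals, ignition loss, net glass mass, yield) are re-derived at full float precision from the weighed amounts per 888.9 kg of glass exactly as printed in question or answer.
Oxide-by-oxide delivered mass:
  SiO2: 111.6·0.3296 + 718.2·0.6314 = 490.3 kg
  ZrO2: 111.6·0.6694 = 74.71 kg
  ZnO: 60.37·0.9980 = 60.25 kg
  MgO: 72.26·0.4803 + 718.2·0.3189 = 263.7 kg
LOI: 72.26·0.5197 + 111.6·0.001000 + 718.2·0.04970 + 60.37·0.002000 = 73.48 kg
batch − LOI leaves glass = 962.4 − 73.48 = 888.9 kg (consistent with Σ oxide mass)
each wt % is 100 × oxide ÷ glass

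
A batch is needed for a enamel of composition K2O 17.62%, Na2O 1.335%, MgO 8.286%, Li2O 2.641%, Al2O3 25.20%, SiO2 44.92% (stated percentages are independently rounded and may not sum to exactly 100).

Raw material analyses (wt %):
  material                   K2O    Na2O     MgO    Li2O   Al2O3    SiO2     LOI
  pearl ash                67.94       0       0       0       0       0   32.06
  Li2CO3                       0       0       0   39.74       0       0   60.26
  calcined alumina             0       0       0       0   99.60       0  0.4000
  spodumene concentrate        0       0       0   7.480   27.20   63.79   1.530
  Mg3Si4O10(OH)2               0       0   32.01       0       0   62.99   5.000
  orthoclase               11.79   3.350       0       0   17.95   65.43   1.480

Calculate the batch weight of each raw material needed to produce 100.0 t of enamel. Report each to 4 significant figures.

Mid-chain values appear (rounded to four significant digits) at each printed step — full float precision is kept at every stage. Every reported value sees exactly one rounding — the derived quantities are carried using the weight values at 100.0 t of glass at full precision (net glass mass, ignition loss, the totals, the six compositions, the yield) as written in the problem or answer text.
Oxide-by-oxide targets in 100.0 t enamel:
  K2O: 17.62% × 100.0 = 17.62 t
  Na2O: 1.335% × 100.0 = 1.335 t
  MgO: 8.286% × 100.0 = 8.286 t
  Li2O: 2.641% × 100.0 = 2.641 t
  Al2O3: 25.20% × 100.0 = 25.20 t
  SiO2: 44.92% × 100.0 = 44.92 t
Oxide-by-oxide audit applying the batch weights above, on the stated basis (every target is met by its sum modulo rounding of the values):
  K2O: 19.02·0.6794 + 39.85·0.1179 = 17.62 t (target 17.62 t)
  Na2O: 39.85·0.03350 = 1.335 t (target 1.335 t)
  MgO: 25.89·0.3201 = 8.287 t (target 8.286 t)
  Li2O: 5.896·0.3974 + 3.982·0.07480 = 2.641 t (target 2.641 t)
  Al2O3: 17.03·0.9960 + 3.982·0.2720 + 39.85·0.1795 = 25.20 t (target 25.20 t)
  SiO2: 3.982·0.6379 + 25.89·0.6299 + 39.85·0.6543 = 44.92 t (target 44.92 t)
Glass-mass bookkeeping: whole batch net of LOI = 100.0 t (per-oxide target masses sum to 100.0 t; against the stated basis, 100.0 t — gaps are rounding artifacts).
Summing the batch: Σ batch = 111.7 t; LOI removed, Σ of batch·LOI: 11.66 t; yield = glass ÷ total batch = 89.55%.

Batch per 100.0 t enamel:
  pearl ash: 19.02 t
  Li2CO3: 5.896 t
  calcined alumina: 17.03 t
  spodumene concentrate: 3.982 t
  Mg3Si4O10(OH)2: 25.89 t
  orthoclase: 39.85 t
Total batch = 111.7 t; LOI loss = 11.66 t; yield = 89.55%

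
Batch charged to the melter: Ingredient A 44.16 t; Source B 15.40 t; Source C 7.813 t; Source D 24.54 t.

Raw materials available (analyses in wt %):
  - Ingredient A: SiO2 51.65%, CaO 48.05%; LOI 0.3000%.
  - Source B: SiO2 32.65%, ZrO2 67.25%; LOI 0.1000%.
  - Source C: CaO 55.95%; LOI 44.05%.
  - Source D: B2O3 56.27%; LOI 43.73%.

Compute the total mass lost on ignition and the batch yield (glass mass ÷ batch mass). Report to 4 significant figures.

The working math holds exact precision throughout; in-progress results are displayed (rounded to 4 significant digits) on the page. A single rounding produces each reported value — all derived quantities (the yield, net glass mass, LOI, four oxide percentages, the totals) are re-derived from the batch weights per 77.59 t of glass at full float precision, as set out in either problem or answer.
Per-material ignition loss:
  Ingredient A: 44.16 × 0.003000 = 0.1325 t
  Source B: 15.40 × 0.001000 = 0.01540 t
  Source C: 7.813 × 0.4405 = 3.442 t
  Source D: 24.54 × 0.4373 = 10.73 t
Total LOI = 14.32 t
Glass = batch − LOI = 91.91 − 14.32 = 77.59 t

LOI loss = 14.32 t; glass = 77.59 t; yield = 84.42%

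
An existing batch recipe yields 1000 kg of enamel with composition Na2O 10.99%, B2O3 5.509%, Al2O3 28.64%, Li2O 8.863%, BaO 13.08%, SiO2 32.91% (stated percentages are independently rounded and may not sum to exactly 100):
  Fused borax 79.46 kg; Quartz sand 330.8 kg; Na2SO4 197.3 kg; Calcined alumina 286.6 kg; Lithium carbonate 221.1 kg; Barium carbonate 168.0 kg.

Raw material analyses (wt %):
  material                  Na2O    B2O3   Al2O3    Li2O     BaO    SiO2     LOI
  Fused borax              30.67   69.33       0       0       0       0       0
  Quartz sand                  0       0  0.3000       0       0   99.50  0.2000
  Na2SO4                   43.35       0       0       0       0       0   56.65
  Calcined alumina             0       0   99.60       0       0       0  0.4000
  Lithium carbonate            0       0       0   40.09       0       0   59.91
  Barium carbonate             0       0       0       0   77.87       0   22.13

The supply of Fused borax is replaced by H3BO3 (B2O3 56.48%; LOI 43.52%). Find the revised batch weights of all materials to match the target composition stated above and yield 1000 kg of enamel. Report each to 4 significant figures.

In-progress results are displayed (rounded to four significant digits) across the worked steps — every computation keeps full precision through the solve. Each reported number is rounded a single time; all derived quantities are re-derived in full float precision (glass mass, six oxide percentages, yield, ignition loss, the totals) using the weight values for 1000 kg of glass exactly as shown in problem or answer.
The oxide mass targets at 1000 kg enamel:
  Na2O: 10.99% × 1000 = 109.9 kg
  B2O3: 5.509% × 1000 = 55.09 kg
  Al2O3: 28.64% × 1000 = 286.4 kg
  Li2O: 8.863% × 1000 = 88.63 kg
  BaO: 13.08% × 1000 = 130.8 kg
  SiO2: 32.91% × 1000 = 329.1 kg
Sums-versus-targets review given the weights on record, relative to the basis at hand (delivered sums recover each target given rounding of the digits):
  Na2O: 253.5·0.4335 = 109.9 kg (target 109.9 kg)
  B2O3: 97.54·0.5648 = 55.09 kg (target 55.09 kg)
  Al2O3: 330.8·0.003000 + 286.6·0.9960 = 286.4 kg (target 286.4 kg)
  Li2O: 221.1·0.4009 = 88.64 kg (target 88.63 kg)
  BaO: 168.0·0.7787 = 130.8 kg (target 130.8 kg)
  SiO2: 330.8·0.9950 = 329.1 kg (target 329.1 kg)
Consistency of the glass mass: whole batch net of LOI = 1000 kg (per-oxide target masses sum to 999.9 kg; stated basis 1000 kg — deltas are rounding alone).
Total batch = Σ batch = 1358 kg; the LOI term Σ batch·LOI equals 357.5 kg; as yield: glass ÷ batch → 73.67%.

Revised batch per 1000 kg enamel:
  H3BO3: 97.54 kg
  Quartz sand: 330.8 kg
  Na2SO4: 253.5 kg
  Calcined alumina: 286.6 kg
  Lithium carbonate: 221.1 kg
  Barium carbonate: 168.0 kg
Total batch = 1358 kg; LOI loss = 357.5 kg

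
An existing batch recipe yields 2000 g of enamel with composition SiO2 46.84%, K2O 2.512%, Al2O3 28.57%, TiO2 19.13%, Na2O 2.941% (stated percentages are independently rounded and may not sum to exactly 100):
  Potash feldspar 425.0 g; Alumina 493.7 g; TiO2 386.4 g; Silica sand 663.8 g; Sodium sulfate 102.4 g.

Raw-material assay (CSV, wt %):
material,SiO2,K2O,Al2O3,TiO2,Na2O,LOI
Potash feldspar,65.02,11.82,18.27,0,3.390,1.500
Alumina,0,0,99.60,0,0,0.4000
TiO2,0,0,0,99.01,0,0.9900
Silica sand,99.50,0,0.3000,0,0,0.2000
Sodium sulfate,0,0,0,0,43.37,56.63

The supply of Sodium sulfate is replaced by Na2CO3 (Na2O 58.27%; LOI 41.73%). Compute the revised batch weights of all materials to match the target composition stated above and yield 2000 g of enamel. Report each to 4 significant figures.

Revised batch per 2000 g enamel:
  Potash feldspar: 425.0 g
  Alumina: 493.7 g
  TiO2: 386.4 g
  Silica sand: 663.8 g
  Na2CO3: 76.22 g
Total batch = 2045 g; LOI loss = 45.31 g

Working values are printed rounded off to 4 significant digits on the page; all arithmetic runs at full precision through every step — a single rounding yields every reported result — all derived quantities are rebuilt from the weighed amounts on 2000 g of glass at full precision (yield, net glass mass, ignition loss, totals, the five compositions), as given in the problem or the answer.
Oxide-by-oxide targets in 2000 g enamel:
  SiO2: 46.84% × 2000 = 936.8 g
  K2O: 2.512% × 2000 = 50.24 g
  Al2O3: 28.57% × 2000 = 571.4 g
  TiO2: 19.13% × 2000 = 382.6 g
  Na2O: 2.941% × 2000 = 58.82 g
Checking each oxide sum given the weights on record, versus the basis set out (oxide sums agree with the targets exact up to rounding of places):
  SiO2: 425.0·0.6502 + 663.8·0.9950 = 936.8 g (target 936.8 g)
  K2O: 425.0·0.1182 = 50.23 g (target 50.24 g)
  Al2O3: 425.0·0.1827 + 493.7·0.9960 + 663.8·0.003000 = 571.4 g (target 571.4 g)
  TiO2: 386.4·0.9901 = 382.6 g (target 382.6 g)
  Na2O: 425.0·0.03390 + 76.22·0.5827 = 58.82 g (target 58.82 g)
The glass-mass cross-check: the batch minus its LOI: 2000 g (the Σ of target masses is 2000 g; basis as stated: 2000 g — deltas are rounding alone).
Adding the batch up: Σ batch = 2045 g; the LOI term Σ batch·LOI equals 45.31 g; glass ÷ batch gives a yield of 97.78%.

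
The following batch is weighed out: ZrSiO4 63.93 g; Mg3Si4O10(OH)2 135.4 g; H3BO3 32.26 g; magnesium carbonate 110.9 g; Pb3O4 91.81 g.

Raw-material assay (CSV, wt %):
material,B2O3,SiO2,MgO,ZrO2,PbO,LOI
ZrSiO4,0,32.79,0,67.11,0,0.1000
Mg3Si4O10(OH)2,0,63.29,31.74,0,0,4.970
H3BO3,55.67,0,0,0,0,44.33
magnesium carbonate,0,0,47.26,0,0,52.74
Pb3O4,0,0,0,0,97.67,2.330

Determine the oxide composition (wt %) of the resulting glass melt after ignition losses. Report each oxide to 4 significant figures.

Glass mass = 352.6 g (batch 434.3 − LOI 81.72).
Composition: B2O3 5.094%, SiO2 30.25%, MgO 27.05%, ZrO2 12.17%, PbO 25.43%

All arithmetic carries full precision through the solve — mid-chain values appear rounded to 4 significant digits between the steps; a single rounding produces each reported value. Derived quantities (yield, net glass mass, LOI, the totals, the five compositions) are carried starting from the weights for 352.6 g of glass in full float precision, as given in the question or the answer.
Delivered oxide masses:
  B2O3: 32.26·0.5567 = 17.96 g
  SiO2: 63.93·0.3279 + 135.4·0.6329 = 106.7 g
  MgO: 135.4·0.3174 + 110.9·0.4726 = 95.39 g
  ZrO2: 63.93·0.6711 = 42.90 g
  PbO: 91.81·0.9767 = 89.67 g
LOI: 63.93·0.001000 + 135.4·0.04970 + 32.26·0.4433 + 110.9·0.5274 + 91.81·0.02330 = 81.72 g
Resulting glass, batch − LOI: 434.3 − 81.72 = 352.6 g (equal to the oxide-mass sum)
percent share: oxide ÷ glass, ×100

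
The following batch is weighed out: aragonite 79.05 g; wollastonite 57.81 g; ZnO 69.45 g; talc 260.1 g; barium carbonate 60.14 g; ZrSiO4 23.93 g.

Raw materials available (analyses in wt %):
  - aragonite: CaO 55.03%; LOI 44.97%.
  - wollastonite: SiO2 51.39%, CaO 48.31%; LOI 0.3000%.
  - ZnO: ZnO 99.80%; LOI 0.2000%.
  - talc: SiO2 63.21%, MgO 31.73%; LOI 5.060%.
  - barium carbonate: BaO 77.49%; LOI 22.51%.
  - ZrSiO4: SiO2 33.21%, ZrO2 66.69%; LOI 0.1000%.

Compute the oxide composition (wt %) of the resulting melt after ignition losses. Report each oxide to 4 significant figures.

Glass mass = 487.9 g (batch 550.5 − LOI 62.58).
Composition: SiO2 41.42%, ZrO2 3.271%, ZnO 14.21%, BaO 9.552%, CaO 14.64%, MgO 16.92%

The whole derivation keeps full precision from first step to last — intermediates are shown, rounded to four significant digits, in the working. Every reported result takes exactly one rounding — all derived quantities (net glass mass, ignition loss, the six compositions, the yield, totals) are re-derived from the batch weights per 487.9 g of glass at exact precision exactly as printed in the problem or answer text.
Delivered oxide masses:
  SiO2: 57.81·0.5139 + 260.1·0.6321 + 23.93·0.3321 = 202.1 g
  ZrO2: 23.93·0.6669 = 15.96 g
  ZnO: 69.45·0.9980 = 69.31 g
  BaO: 60.14·0.7749 = 46.60 g
  CaO: 79.05·0.5503 + 57.81·0.4831 = 71.43 g
  MgO: 260.1·0.3173 = 82.53 g
LOI: 79.05·0.4497 + 57.81·0.003000 + 69.45·0.002000 + 260.1·0.05060 + 60.14·0.2251 + 23.93·0.001000 = 62.58 g
batch − LOI leaves glass = 550.5 − 62.58 = 487.9 g (= Σ oxide masses)
wt % = 100 × oxide mass / glass mass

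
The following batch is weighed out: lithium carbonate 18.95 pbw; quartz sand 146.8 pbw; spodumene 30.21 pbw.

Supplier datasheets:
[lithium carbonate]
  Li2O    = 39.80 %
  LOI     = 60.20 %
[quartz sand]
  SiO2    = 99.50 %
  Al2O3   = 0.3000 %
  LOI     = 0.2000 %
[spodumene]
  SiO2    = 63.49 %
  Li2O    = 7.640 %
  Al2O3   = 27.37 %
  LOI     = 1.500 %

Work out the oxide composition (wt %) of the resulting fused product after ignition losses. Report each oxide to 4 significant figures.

Glass mass = 183.8 pbw (batch 196.0 − LOI 12.15).
Composition: SiO2 89.90%, Li2O 5.359%, Al2O3 4.738%

Intermediates are printed, rounded to four significant digits, at each printed step — the working math runs at full precision in all steps — each reported number receives exactly one rounding. Derived quantities (yield, glass mass, totals, LOI, three oxide percentages) are computed starting from the weights at 183.8 pbw of glass at exact precision precisely as stated by question or answer.
What the batch supplies per oxide:
  SiO2: 146.8·0.9950 + 30.21·0.6349 = 165.2 pbw
  Li2O: 18.95·0.3980 + 30.21·0.07640 = 9.850 pbw
  Al2O3: 146.8·0.003000 + 30.21·0.2737 = 8.709 pbw
LOI: 18.95·0.6020 + 146.8·0.002000 + 30.21·0.01500 = 12.15 pbw
The glass mass, total less LOI, = 196.0 − 12.15 = 183.8 pbw (the oxide masses sum to this)
percent by weight: oxide/glass ×100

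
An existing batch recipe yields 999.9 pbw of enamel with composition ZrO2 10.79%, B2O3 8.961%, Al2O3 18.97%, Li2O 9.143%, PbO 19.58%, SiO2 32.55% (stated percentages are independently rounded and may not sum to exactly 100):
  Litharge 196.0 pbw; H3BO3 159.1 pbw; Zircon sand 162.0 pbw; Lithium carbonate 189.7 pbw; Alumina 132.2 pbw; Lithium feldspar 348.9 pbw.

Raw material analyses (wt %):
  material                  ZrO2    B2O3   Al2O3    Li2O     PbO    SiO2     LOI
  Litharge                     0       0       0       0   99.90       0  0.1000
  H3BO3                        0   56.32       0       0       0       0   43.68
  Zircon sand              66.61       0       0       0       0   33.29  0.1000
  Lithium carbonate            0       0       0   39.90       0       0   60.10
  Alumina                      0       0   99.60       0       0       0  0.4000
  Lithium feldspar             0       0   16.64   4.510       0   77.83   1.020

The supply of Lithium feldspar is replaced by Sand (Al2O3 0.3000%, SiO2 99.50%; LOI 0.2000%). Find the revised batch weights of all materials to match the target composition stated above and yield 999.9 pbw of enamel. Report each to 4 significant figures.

In-progress results are shown rounded to 4 significant digits in the working — full float precision is held through the solve — a single rounding yields each reported result — the derived quantities (LOI, six oxide percentages, the totals, the yield, net glass mass) are rebuilt from the batch weights for 999.9 pbw of glass at full precision, as given in question or answer.
Per-oxide target masses for 999.9 pbw enamel:
  ZrO2: 10.79% × 999.9 = 107.9 pbw
  B2O3: 8.961% × 999.9 = 89.60 pbw
  Al2O3: 18.97% × 999.9 = 189.7 pbw
  Li2O: 9.143% × 999.9 = 91.42 pbw
  PbO: 19.58% × 999.9 = 195.8 pbw
  SiO2: 32.55% × 999.9 = 325.5 pbw
Oxide-by-oxide audit with the batch weights as given, on the stated basis (delivered sums recover each target once rounding is allowed for):
  ZrO2: 162.0·0.6661 = 107.9 pbw (target 107.9 pbw)
  B2O3: 159.1·0.5632 = 89.61 pbw (target 89.60 pbw)
  Al2O3: 189.6·0.9960 + 272.9·0.003000 = 189.7 pbw (target 189.7 pbw)
  Li2O: 229.1·0.3990 = 91.41 pbw (target 91.42 pbw)
  PbO: 196.0·0.9990 = 195.8 pbw (target 195.8 pbw)
  SiO2: 162.0·0.3329 + 272.9·0.9950 = 325.5 pbw (target 325.5 pbw)
Glass-mass closure: whole batch net of LOI = 999.9 pbw (oxide target masses add up to 999.8 pbw; against the stated basis, 999.9 pbw — gaps are rounding artifacts).
Adding the batch up: Σ batch = 1209 pbw; LOI removed, Σ of batch·LOI: 208.8 pbw; yield = glass ÷ total batch = 82.72%.

Revised batch per 999.9 pbw enamel:
  Litharge: 196.0 pbw
  H3BO3: 159.1 pbw
  Zircon sand: 162.0 pbw
  Lithium carbonate: 229.1 pbw
  Alumina: 189.6 pbw
  Sand: 272.9 pbw
Total batch = 1209 pbw; LOI loss = 208.8 pbw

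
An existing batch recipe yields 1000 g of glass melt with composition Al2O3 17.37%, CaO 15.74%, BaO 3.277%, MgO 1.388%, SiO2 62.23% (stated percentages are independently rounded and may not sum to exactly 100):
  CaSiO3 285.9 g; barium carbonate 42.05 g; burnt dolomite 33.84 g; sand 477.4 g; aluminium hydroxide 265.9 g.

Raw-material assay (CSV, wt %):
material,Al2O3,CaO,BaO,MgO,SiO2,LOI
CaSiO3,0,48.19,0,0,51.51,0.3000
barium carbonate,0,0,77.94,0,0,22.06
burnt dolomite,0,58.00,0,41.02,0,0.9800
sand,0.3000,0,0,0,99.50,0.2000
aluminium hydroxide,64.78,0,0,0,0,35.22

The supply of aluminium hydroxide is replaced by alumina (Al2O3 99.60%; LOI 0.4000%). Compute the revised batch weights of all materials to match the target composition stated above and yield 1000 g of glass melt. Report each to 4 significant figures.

The intermediate values are displayed, with 4-significant-figure rounding, within the worked lines — full precision is held at each step — exactly one rounding goes into every reported figure; derived quantities, including glass mass, the yield, LOI, the totals, the five compositions, are re-derived from the batch weights on 1000 g of glass at full precision, precisely as stated by the problem or the answer.
Target masses of each oxide per 1000 g glass melt:
  Al2O3: 17.37% × 1000 = 173.7 g
  CaO: 15.74% × 1000 = 157.4 g
  BaO: 3.277% × 1000 = 32.77 g
  MgO: 1.388% × 1000 = 13.88 g
  SiO2: 62.23% × 1000 = 622.3 g
Checking each oxide sum from the weights as reported, on the stated basis (every target is met by its sum within answer rounding):
  Al2O3: 477.4·0.003000 + 173.0·0.9960 = 173.7 g (target 173.7 g)
  CaO: 285.9·0.4819 + 33.84·0.5800 = 157.4 g (target 157.4 g)
  BaO: 42.05·0.7794 = 32.77 g (target 32.77 g)
  MgO: 33.84·0.4102 = 13.88 g (target 13.88 g)
  SiO2: 285.9·0.5151 + 477.4·0.9950 = 622.3 g (target 622.3 g)
Glass-mass bookkeeping: total batch − LOI = 1000 g (the targets, summed, come to 1000 g; versus the stated basis of 1000 g — gaps are rounding artifacts).
Adding the batch up: Σ batch = 1012 g; loss to ignition Σ batch·LOI = 12.11 g; as yield: glass ÷ batch → 98.80%.

Revised batch per 1000 g glass melt:
  CaSiO3: 285.9 g
  barium carbonate: 42.05 g
  burnt dolomite: 33.84 g
  sand: 477.4 g
  alumina: 173.0 g
Total batch = 1012 g; LOI loss = 12.11 g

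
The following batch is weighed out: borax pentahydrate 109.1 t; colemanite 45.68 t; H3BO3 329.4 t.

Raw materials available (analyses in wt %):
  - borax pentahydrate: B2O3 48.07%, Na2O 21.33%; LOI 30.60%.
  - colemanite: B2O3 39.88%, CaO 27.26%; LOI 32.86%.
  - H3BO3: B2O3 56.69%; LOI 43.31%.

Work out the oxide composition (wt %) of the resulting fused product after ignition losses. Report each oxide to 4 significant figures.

Mid-chain values are displayed with 4-significant-digit rounding when written out — the whole derivation keeps full float precision in all steps — each reported value takes a single rounding. Derived quantities, including ignition loss, the totals, net glass mass, the yield, three oxide percentages, are computed from the weighed amounts at 293.1 t of glass at exact precision as set out in the problem or the answer.
Oxide masses out of the charge:
  B2O3: 109.1·0.4807 + 45.68·0.3988 + 329.4·0.5669 = 257.4 t
  CaO: 45.68·0.2726 = 12.45 t
  Na2O: 109.1·0.2133 = 23.27 t
LOI: 109.1·0.3060 + 45.68·0.3286 + 329.4·0.4331 = 191.1 t
Resulting glass, batch − LOI: 484.2 − 191.1 = 293.1 t (matching Σ of the oxides)
percent share: oxide ÷ glass, ×100

Glass mass = 293.1 t (batch 484.2 − LOI 191.1).
Composition: B2O3 87.81%, CaO 4.248%, Na2O 7.939%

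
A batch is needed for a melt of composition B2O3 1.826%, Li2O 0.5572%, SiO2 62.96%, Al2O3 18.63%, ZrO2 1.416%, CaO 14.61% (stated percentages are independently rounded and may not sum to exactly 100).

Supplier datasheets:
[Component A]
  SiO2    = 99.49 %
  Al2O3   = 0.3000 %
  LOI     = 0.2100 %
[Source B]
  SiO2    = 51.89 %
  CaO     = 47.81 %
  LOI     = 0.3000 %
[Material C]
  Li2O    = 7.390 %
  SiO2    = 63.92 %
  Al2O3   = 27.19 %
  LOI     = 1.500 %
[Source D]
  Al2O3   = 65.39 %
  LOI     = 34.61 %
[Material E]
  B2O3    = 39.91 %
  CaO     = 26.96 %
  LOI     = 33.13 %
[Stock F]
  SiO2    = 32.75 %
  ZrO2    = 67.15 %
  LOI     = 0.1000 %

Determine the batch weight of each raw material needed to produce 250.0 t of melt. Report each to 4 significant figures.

Batch per 250.0 t melt:
  Component A: 107.9 t
  Source B: 69.95 t
  Material C: 18.85 t
  Source D: 62.89 t
  Material E: 11.44 t
  Stock F: 5.272 t
Total batch = 276.3 t; LOI loss = 26.28 t; yield = 90.49%

The intermediate values are printed rounded to four significant figures at each printed step. The whole derivation holds full precision in all steps. Each reported value is rounded once only; derived quantities are re-derived from the weighed amounts for 250.0 t of glass in full float precision (the totals, net glass mass, the yield, ignition loss, six oxide percentages) as set out in the problem or the answer.
The oxide mass targets at 250.0 t melt:
  B2O3: 1.826% × 250.0 = 4.565 t
  Li2O: 0.5572% × 250.0 = 1.393 t
  SiO2: 62.96% × 250.0 = 157.4 t
  Al2O3: 18.63% × 250.0 = 46.58 t
  ZrO2: 1.416% × 250.0 = 3.540 t
  CaO: 14.61% × 250.0 = 36.52 t
A balance pass over the oxides, given the weights on record, relative to the basis at hand (summed amounts equal target values once rounding is allowed for):
  B2O3: 11.44·0.3991 = 4.566 t (target 4.565 t)
  Li2O: 18.85·0.07390 = 1.393 t (target 1.393 t)
  SiO2: 107.9·0.9949 + 69.95·0.5189 + 18.85·0.6392 + 5.272·0.3275 = 157.4 t (target 157.4 t)
  Al2O3: 107.9·0.003000 + 18.85·0.2719 + 62.89·0.6539 = 46.57 t (target 46.58 t)
  ZrO2: 5.272·0.6715 = 3.540 t (target 3.540 t)
  CaO: 69.95·0.4781 + 11.44·0.2696 = 36.53 t (target 36.52 t)
Auditing the glass mass value: net batch after ignition = 250.0 t (targets for the oxides total 250.0 t; the stated basis being 250.0 t — a pure rounding effect).
Total batch = Σ batch = 276.3 t; Σ batch·LOI gives LOI loss = 26.28 t; yield, glass over the total, = 90.49%.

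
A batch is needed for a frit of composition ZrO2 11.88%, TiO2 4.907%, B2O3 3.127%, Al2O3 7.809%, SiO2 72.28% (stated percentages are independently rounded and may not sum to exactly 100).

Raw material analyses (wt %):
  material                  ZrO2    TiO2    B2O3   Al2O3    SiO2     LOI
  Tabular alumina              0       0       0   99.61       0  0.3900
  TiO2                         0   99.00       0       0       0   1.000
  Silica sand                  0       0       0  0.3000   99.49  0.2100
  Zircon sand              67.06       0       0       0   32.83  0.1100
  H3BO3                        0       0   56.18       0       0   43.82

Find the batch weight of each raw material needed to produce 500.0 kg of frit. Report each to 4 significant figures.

All arithmetic keeps full float precision in every operation. Values along the way are printed, rounded to 4 significant digits, in the working; each reported result takes just one rounding. The derived quantities, which include totals, net glass mass, yield, the five compositions, LOI, are recomputed at exact precision, exactly as shown in the problem or the answer, starting from the weights on 500.0 kg of glass.
Target masses of each oxide per 500.0 kg frit:
  ZrO2: 11.88% × 500.0 = 59.40 kg
  TiO2: 4.907% × 500.0 = 24.54 kg
  B2O3: 3.127% × 500.0 = 15.64 kg
  Al2O3: 7.809% × 500.0 = 39.04 kg
  SiO2: 72.28% × 500.0 = 361.4 kg
Balance tally, oxide-wise, using the reported weights, for the quoted basis mass (each sum matches its target mass within answer rounding):
  ZrO2: 88.58·0.6706 = 59.40 kg (target 59.40 kg)
  TiO2: 24.78·0.9900 = 24.53 kg (target 24.54 kg)
  B2O3: 27.83·0.5618 = 15.63 kg (target 15.64 kg)
  Al2O3: 38.19·0.9961 + 334.0·0.003000 = 39.04 kg (target 39.04 kg)
  SiO2: 334.0·0.9949 + 88.58·0.3283 = 361.4 kg (target 361.4 kg)
Auditing the glass mass value: whole batch net of LOI = 500.0 kg (the targets, summed, come to 500.0 kg; stated basis 500.0 kg — deltas are rounding alone).
Summing the batch: Σ batch = 513.4 kg; the LOI term Σ batch·LOI equals 13.39 kg; as yield: glass ÷ batch → 97.39%.

Batch per 500.0 kg frit:
  Tabular alumina: 38.19 kg
  TiO2: 24.78 kg
  Silica sand: 334.0 kg
  Zircon sand: 88.58 kg
  H3BO3: 27.83 kg
Total batch = 513.4 kg; LOI loss = 13.39 kg; yield = 97.39%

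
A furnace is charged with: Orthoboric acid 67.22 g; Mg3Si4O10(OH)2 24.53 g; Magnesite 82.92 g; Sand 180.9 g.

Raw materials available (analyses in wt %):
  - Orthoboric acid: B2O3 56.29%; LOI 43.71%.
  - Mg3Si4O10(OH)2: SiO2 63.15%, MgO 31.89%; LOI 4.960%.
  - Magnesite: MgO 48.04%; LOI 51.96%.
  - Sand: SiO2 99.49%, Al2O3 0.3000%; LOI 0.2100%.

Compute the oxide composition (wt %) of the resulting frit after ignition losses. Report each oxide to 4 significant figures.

Intermediates are shown, rounded to four significant digits, across the worked steps — the working math runs at exact precision end to end. Every reported result undergoes a single rounding; the derived quantities, including LOI, four oxide percentages, yield, the totals, glass mass, are carried from the batch weights for 281.5 g of glass at full precision exactly as printed in the problem or answer text.
Mass of each oxide from the mix:
  SiO2: 24.53·0.6315 + 180.9·0.9949 = 195.5 g
  B2O3: 67.22·0.5629 = 37.84 g
  MgO: 24.53·0.3189 + 82.92·0.4804 = 47.66 g
  Al2O3: 180.9·0.003000 = 0.5427 g
LOI: 67.22·0.4371 + 24.53·0.04960 + 82.92·0.5196 + 180.9·0.002100 = 74.06 g
Glass = total batch minus LOI = 355.6 − 74.06 = 281.5 g (consistent with Σ oxide mass)
percent by weight: oxide/glass ×100

Glass mass = 281.5 g (batch 355.6 − LOI 74.06).
Composition: SiO2 69.44%, B2O3 13.44%, MgO 16.93%, Al2O3 0.1928%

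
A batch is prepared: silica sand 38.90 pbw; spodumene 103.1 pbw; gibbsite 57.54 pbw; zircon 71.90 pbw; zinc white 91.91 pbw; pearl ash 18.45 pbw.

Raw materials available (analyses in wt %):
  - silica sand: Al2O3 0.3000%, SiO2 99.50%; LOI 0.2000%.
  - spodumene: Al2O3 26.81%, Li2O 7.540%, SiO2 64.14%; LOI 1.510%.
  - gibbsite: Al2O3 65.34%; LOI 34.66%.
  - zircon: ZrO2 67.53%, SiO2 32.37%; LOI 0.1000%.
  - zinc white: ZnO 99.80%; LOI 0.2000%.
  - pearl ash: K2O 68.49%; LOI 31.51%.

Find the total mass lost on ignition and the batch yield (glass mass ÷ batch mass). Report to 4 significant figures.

Values along the way are displayed, rounded to 4 significant figures, alongside each step. Each numeric step runs at full precision at each step; a single rounding yields each reported result. The derived quantities are computed at full float precision (glass mass, yield, totals, ignition loss, six oxide percentages) starting from the weights per 354.2 pbw of glass, as given in problem or answer.
Each material's LOI contribution:
  silica sand: 38.90 × 0.002000 = 0.07780 pbw
  spodumene: 103.1 × 0.01510 = 1.557 pbw
  gibbsite: 57.54 × 0.3466 = 19.94 pbw
  zircon: 71.90 × 0.001000 = 0.07190 pbw
  zinc white: 91.91 × 0.002000 = 0.1838 pbw
  pearl ash: 18.45 × 0.3151 = 5.814 pbw
Total LOI = 27.65 pbw
Glass = batch − LOI = 381.8 − 27.65 = 354.2 pbw

LOI loss = 27.65 pbw; glass = 354.2 pbw; yield = 92.76%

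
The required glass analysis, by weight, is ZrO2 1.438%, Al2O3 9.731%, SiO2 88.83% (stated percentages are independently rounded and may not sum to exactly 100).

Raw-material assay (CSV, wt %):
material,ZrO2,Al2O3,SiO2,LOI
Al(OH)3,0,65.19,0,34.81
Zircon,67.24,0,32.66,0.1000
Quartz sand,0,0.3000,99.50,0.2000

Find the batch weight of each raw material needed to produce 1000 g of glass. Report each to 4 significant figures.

Rounding to four significant digits governs each intermediate as printed — every computation carries exact precision in every operation; a single rounding completes every reported figure. Derived quantities are carried from the weighed amounts per 1000 g of glass in full float precision (totals, net glass mass, the three compositions, the yield, LOI), as quoted within the question or the answer.
Target masses of each oxide per 1000 g glass:
  ZrO2: 1.438% × 1000 = 14.38 g
  Al2O3: 9.731% × 1000 = 97.31 g
  SiO2: 88.83% × 1000 = 888.3 g
Checking each oxide sum applying the batch weights above, against the basis in use (summed amounts equal target values given rounding of the digits):
  ZrO2: 21.39·0.6724 = 14.38 g (target 14.38 g)
  Al2O3: 145.2·0.6519 + 885.7·0.003000 = 97.31 g (target 97.31 g)
  SiO2: 21.39·0.3266 + 885.7·0.9950 = 888.3 g (target 888.3 g)
Glass-mass sanity pass: batch Σ − ignition loss = 1000 g (the Σ of target masses is 1000 g; the stated basis being 1000 g — gaps are rounding artifacts).
Total batch = Σ batch = 1052 g; loss to ignition Σ batch·LOI = 52.34 g; yield, glass over the total, = 95.03%.

Batch per 1000 g glass:
  Al(OH)3: 145.2 g
  Zircon: 21.39 g
  Quartz sand: 885.7 g
Total batch = 1052 g; LOI loss = 52.34 g; yield = 95.03%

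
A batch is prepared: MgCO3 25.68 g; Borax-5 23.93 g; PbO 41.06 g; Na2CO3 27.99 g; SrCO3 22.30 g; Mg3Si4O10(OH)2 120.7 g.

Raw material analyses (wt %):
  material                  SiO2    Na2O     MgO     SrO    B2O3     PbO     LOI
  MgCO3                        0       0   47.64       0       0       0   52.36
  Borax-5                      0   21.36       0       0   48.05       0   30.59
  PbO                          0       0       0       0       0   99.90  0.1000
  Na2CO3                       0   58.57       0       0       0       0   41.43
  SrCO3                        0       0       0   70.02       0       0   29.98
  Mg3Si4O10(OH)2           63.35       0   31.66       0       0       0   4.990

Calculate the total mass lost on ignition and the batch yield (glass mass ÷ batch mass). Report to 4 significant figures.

LOI loss = 45.11 g; glass = 216.5 g; yield = 82.76%

Mid-chain values are printed rounded to four significant digits. Every computation maintains full precision at each step — a single rounding produces every reported figure; all derived quantities, including six oxide percentages, yield, ignition loss, totals, net glass mass, are rebuilt starting from the weights on 216.5 g of glass at full float precision as given in either problem or answer.
Loss on ignition, line by line:
  MgCO3: 25.68 × 0.5236 = 13.45 g
  Borax-5: 23.93 × 0.3059 = 7.320 g
  PbO: 41.06 × 0.001000 = 0.04106 g
  Na2CO3: 27.99 × 0.4143 = 11.60 g
  SrCO3: 22.30 × 0.2998 = 6.686 g
  Mg3Si4O10(OH)2: 120.7 × 0.04990 = 6.023 g
Total LOI = 45.11 g
Glass = batch − LOI = 261.7 − 45.11 = 216.5 g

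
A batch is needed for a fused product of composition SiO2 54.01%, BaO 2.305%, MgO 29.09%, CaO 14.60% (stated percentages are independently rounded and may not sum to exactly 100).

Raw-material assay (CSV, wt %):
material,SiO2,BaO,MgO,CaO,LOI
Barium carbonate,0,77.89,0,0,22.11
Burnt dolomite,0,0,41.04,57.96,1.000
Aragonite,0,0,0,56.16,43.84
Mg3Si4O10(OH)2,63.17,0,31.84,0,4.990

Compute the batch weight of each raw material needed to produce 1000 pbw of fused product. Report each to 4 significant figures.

The whole derivation runs at full float precision from first step to last; the intermediate values are shown with 4-significant-digit rounding within the worked lines; every reported number carries a single rounding — the derived quantities (net glass mass, LOI, the yield, the four compositions, totals) are re-derived from the weighed amounts for 1000 pbw of glass at exact precision precisely as stated by question or answer.
Target oxide masses per 1000 pbw fused product:
  SiO2: 54.01% × 1000 = 540.1 pbw
  BaO: 2.305% × 1000 = 23.05 pbw
  MgO: 29.09% × 1000 = 290.9 pbw
  CaO: 14.60% × 1000 = 146.0 pbw
Per-oxide balance check on the weights just shown, against the basis in use (every target is met by its sum once rounding is allowed for):
  SiO2: 855.0·0.6317 = 540.1 pbw (target 540.1 pbw)
  BaO: 29.59·0.7789 = 23.05 pbw (target 23.05 pbw)
  MgO: 45.49·0.4104 + 855.0·0.3184 = 290.9 pbw (target 290.9 pbw)
  CaO: 45.49·0.5796 + 213.0·0.5616 = 146.0 pbw (target 146.0 pbw)
Glass-mass closure: net batch after ignition = 1000 pbw (oxide target masses add up to 1000 pbw; with the basis standing at 1000 pbw — differing by rounding only).
Whole-batch sum: Σ batch = 1143 pbw; LOI loss = Σ batch·LOI = 143.0 pbw; yield: glass divided by total = 87.49%.

Batch per 1000 pbw fused product:
  Barium carbonate: 29.59 pbw
  Burnt dolomite: 45.49 pbw
  Aragonite: 213.0 pbw
  Mg3Si4O10(OH)2: 855.0 pbw
Total batch = 1143 pbw; LOI loss = 143.0 pbw; yield = 87.49%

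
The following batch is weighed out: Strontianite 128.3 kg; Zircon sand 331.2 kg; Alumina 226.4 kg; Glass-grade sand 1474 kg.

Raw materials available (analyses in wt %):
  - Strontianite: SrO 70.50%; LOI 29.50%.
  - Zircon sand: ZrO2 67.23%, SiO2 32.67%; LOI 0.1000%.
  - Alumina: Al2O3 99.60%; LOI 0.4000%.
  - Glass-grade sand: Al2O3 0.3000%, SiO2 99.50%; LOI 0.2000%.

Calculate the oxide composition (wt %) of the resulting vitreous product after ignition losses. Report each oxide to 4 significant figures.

Glass mass = 2118 kg (batch 2160 − LOI 42.03).
Composition: SrO 4.271%, Al2O3 10.86%, ZrO2 10.51%, SiO2 74.36%

Working values appear, rounded to 4 significant figures, at each printed step; each numeric step maintains full precision end to end. Every reported figure receives exactly one rounding; derived quantities are recomputed from the batch weights on 2118 kg of glass in full float precision (LOI, the totals, the yield, net glass mass, the four compositions), precisely as stated by the problem or the answer.
Mass of each oxide from the mix:
  SrO: 128.3·0.7050 = 90.45 kg
  Al2O3: 226.4·0.9960 + 1474·0.003000 = 229.9 kg
  ZrO2: 331.2·0.6723 = 222.7 kg
  SiO2: 331.2·0.3267 + 1474·0.9950 = 1575 kg
LOI: 128.3·0.2950 + 331.2·0.001000 + 226.4·0.004000 + 1474·0.002000 = 42.03 kg
Resulting glass, batch − LOI: 2160 − 42.03 = 2118 kg (the oxide masses sum to this)
wt % = 100 × oxide mass / glass mass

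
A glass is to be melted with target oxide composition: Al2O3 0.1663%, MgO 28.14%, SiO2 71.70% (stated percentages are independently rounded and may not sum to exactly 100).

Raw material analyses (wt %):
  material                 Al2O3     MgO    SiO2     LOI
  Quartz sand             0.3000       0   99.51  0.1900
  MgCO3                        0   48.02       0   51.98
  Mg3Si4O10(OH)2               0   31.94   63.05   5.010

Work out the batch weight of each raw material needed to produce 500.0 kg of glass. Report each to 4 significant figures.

Working values appear, rounded to four significant figures, across the worked steps — all internal work keeps full float precision in every operation; each reported result sees exactly one rounding; the derived quantities, which include yield, the three compositions, ignition loss, glass mass, the totals, are carried in full float precision, precisely as stated by either problem or answer, starting from the weights per 500.0 kg of glass.
The oxide mass targets at 500.0 kg glass:
  Al2O3: 0.1663% × 500.0 = 0.8315 kg
  MgO: 28.14% × 500.0 = 140.7 kg
  SiO2: 71.70% × 500.0 = 358.5 kg
Sums-versus-targets review per the reported batch figures, relative to the basis at hand (every target is met by its sum exact up to rounding of places):
  Al2O3: 277.2·0.003000 = 0.8316 kg (target 0.8315 kg)
  MgO: 205.8·0.4802 + 131.2·0.3194 = 140.7 kg (target 140.7 kg)
  SiO2: 277.2·0.9951 + 131.2·0.6305 = 358.6 kg (target 358.5 kg)
Glass-mass sanity pass: the batch minus its LOI: 500.1 kg (oxide target masses add up to 500.0 kg; against the stated basis, 500.0 kg — gaps are rounding artifacts).
Adding the batch up: Σ batch = 614.2 kg; LOI removed, Σ of batch·LOI: 114.1 kg; glass ÷ batch gives a yield of 81.43%.

Batch per 500.0 kg glass:
  Quartz sand: 277.2 kg
  MgCO3: 205.8 kg
  Mg3Si4O10(OH)2: 131.2 kg
Total batch = 614.2 kg; LOI loss = 114.1 kg; yield = 81.43%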